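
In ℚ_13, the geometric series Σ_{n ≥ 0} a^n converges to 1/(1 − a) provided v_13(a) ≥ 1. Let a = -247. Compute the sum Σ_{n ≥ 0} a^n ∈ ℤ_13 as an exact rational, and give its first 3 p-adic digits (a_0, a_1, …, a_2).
Σ a^n = 1/(1 − a) = 1/248;  first 3 digits = (1, 7, 8)

v_13(a) = 1 ≥ 1, so the series converges in ℤ_13 to 1/(1 − a) = 1/(1 − (-247)) = 1/248. Expand this rational in ℤ_13: compute digits iteratively via d_i = x_i mod 13, x_{i+1} = (x_i − d_i)/13. The first 3 digits are (1, 7, 8).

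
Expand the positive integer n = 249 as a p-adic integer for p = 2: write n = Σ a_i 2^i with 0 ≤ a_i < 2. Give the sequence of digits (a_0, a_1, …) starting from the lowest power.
(a_0, a_1, …) = (1, 0, 0, 1, 1, 1, 1, 1)

Repeated division by 2 gives the digits low-to-high: 249 = 1 + 1·2^3 + 1·2^4 + 1·2^5 + 1·2^6 + 1·2^7. Digit sequence: (1, 0, 0, 1, 1, 1, 1, 1).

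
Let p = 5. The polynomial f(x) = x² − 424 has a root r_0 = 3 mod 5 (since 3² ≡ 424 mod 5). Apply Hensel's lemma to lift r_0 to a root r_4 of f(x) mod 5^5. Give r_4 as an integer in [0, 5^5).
r_4 = 2868 (mod 3125)

Hensel's recurrence: r_{i+1} = r_i − f(r_i)·(f′(r_i))^{-1} mod 5^{i+2}, with f′(x) = 2x. Iterate:
  r_0 = 3 (mod 5)
  r_1 = 18 (mod 25)
  r_2 = 118 (mod 125)
  r_3 = 368 (mod 625)
  r_4 = 2868 (mod 3125)
Final: r_4 = 2868, and one checks f(r_4) ≡ 0 mod 5^5.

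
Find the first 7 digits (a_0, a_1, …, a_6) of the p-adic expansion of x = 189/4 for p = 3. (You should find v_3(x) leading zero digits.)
(a_0, …, a_6) = (0, 0, 0, 1, 1, 2, 0)

v_3(189/4) = 3, so a_0 = ... = a_2 = 0. Factor out: x = 3^3 · u with u = 7/4 a unit in ℤ_3. Expand u iteratively via a_{v+i} = u_i mod 3, u_{i+1} = (u_i − a_{v+i})/3:
  u_0 = 7/4;  a_3 = 1;  u_1 = (u_0 − 1)/3 = 1/4
  u_1 = 1/4;  a_4 = 1;  u_2 = (u_1 − 1)/3 = -1/4
  u_2 = -1/4;  a_5 = 2;  u_3 = (u_2 − 2)/3 = -3/4
  u_3 = -3/4;  a_6 = 0;  u_4 = (u_3 − 0)/3 = -1/4
Digits: (0, 0, 0, 1, 1, 2, 0).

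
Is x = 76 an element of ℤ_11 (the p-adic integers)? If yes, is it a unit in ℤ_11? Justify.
x ∈ ℤ_11^× (unit); v_11(x) = 0

ℤ_11 = {x ∈ ℚ_11 : v_11(x) ≥ 0} and ℤ_11^× = {x ∈ ℤ_11 : v_11(x) = 0}. Here v_11(76) = v_11(num) − v_11(den) = 0; compare against these criteria.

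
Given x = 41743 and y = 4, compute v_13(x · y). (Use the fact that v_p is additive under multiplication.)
v_13(166972) = 3

v_p(x) = 3 (factor: 41743 = 13^3 · 19); v_p(y) = 0 (factor: 4 = 13^0 · 4). Additivity: v_p(xy) = v_p(x) + v_p(y) = 3 + 0 = 3. (Direct check: xy = 166972 = 13^3 · (76).)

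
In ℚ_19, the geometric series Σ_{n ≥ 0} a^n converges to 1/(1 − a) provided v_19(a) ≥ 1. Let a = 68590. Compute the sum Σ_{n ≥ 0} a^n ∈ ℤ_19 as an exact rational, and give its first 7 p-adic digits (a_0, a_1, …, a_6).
Σ a^n = 1/(1 − a) = -1/68589;  first 7 digits = (1, 0, 0, 10, 0, 0, 5)

v_19(a) = 3 ≥ 1, so the series converges in ℤ_19 to 1/(1 − a) = 1/(1 − 68590) = -1/68589. Expand this rational in ℤ_19: compute digits iteratively via d_i = x_i mod 19, x_{i+1} = (x_i − d_i)/19. The first 7 digits are (1, 0, 0, 10, 0, 0, 5).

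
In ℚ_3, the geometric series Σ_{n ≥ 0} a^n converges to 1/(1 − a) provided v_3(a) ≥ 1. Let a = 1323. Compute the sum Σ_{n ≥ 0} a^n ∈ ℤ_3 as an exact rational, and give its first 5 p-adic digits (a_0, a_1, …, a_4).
Σ a^n = 1/(1 − a) = -1/1322;  first 5 digits = (1, 0, 0, 1, 1)

v_3(a) = 3 ≥ 1, so the series converges in ℤ_3 to 1/(1 − a) = 1/(1 − 1323) = -1/1322. Expand this rational in ℤ_3: compute digits iteratively via d_i = x_i mod 3, x_{i+1} = (x_i − d_i)/3. The first 5 digits are (1, 0, 0, 1, 1).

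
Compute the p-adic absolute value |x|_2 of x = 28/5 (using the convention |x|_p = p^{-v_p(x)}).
|28/5|_2 = 1/4

Step 1 — compute v_2(x) by factoring powers of 2 out of the numerator and denominator: v_2(28/5) = 2. Step 2 — apply |x|_p = p^{-v_p(x)} = 2^{-2} = 1/4.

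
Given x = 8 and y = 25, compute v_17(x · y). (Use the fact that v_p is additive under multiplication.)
v_17(200) = 0

v_p(x) = 0 (factor: 8 = 17^0 · 8); v_p(y) = 0 (factor: 25 = 17^0 · 25). Additivity: v_p(xy) = v_p(x) + v_p(y) = 0 + 0 = 0. (Direct check: xy = 200 = 17^0 · (200).)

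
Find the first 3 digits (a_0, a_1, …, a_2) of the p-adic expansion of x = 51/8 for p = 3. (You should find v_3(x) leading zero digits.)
(a_0, …, a_2) = (0, 1, 0)

v_3(51/8) = 1, so a_0 = ... = a_0 = 0. Factor out: x = 3^1 · u with u = 17/8 a unit in ℤ_3. Expand u iteratively via a_{v+i} = u_i mod 3, u_{i+1} = (u_i − a_{v+i})/3:
  u_0 = 17/8;  a_1 = 1;  u_1 = (u_0 − 1)/3 = 3/8
  u_1 = 3/8;  a_2 = 0;  u_2 = (u_1 − 0)/3 = 1/8
Digits: (0, 1, 0).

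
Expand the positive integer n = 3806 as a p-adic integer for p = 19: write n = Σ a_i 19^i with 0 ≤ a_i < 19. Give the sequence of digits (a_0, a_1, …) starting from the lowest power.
(a_0, a_1, …) = (6, 10, 10)

Repeated division by 19 gives the digits low-to-high: 3806 = 6 + 10·19^1 + 10·19^2. Digit sequence: (6, 10, 10).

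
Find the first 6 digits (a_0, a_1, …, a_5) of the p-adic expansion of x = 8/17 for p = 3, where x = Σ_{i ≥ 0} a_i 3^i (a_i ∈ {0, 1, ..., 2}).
(a_0, …, a_5) = (1, 0, 1, 0, 2, 0)

v_3(8/17) = 0 (numerator and denominator both coprime to 3), so x ∈ ℤ_3^×. Compute digits iteratively via a_i = x_i mod 3, x_{i+1} = (x_i − a_i)/3, with x_0 = x:
  x_0 = 8/17;  a_0 = 1;  x_1 = (x_0 − 1)/3 = -3/17
  x_1 = -3/17;  a_1 = 0;  x_2 = (x_1 − 0)/3 = -1/17
  x_2 = -1/17;  a_2 = 1;  x_3 = (x_2 − 1)/3 = -6/17
  x_3 = -6/17;  a_3 = 0;  x_4 = (x_3 − 0)/3 = -2/17
  x_4 = -2/17;  a_4 = 2;  x_5 = (x_4 − 2)/3 = -12/17
  x_5 = -12/17;  a_5 = 0;  x_6 = (x_5 − 0)/3 = -4/17
Digits: (1, 0, 1, 0, 2, 0).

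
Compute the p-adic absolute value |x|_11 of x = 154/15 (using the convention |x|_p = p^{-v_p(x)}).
|154/15|_11 = 1/11

Step 1 — compute v_11(x) by factoring powers of 11 out of the numerator and denominator: v_11(154/15) = 1. Step 2 — apply |x|_p = p^{-v_p(x)} = 11^{-1} = 1/11.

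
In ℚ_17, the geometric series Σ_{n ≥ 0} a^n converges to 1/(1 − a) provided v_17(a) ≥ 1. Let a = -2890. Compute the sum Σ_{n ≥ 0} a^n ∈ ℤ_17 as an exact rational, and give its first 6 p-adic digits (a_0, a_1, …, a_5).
Σ a^n = 1/(1 − a) = 1/2891;  first 6 digits = (1, 0, 7, 16, 14, 5)

v_17(a) = 2 ≥ 1, so the series converges in ℤ_17 to 1/(1 − a) = 1/(1 − (-2890)) = 1/2891. Expand this rational in ℤ_17: compute digits iteratively via d_i = x_i mod 17, x_{i+1} = (x_i − d_i)/17. The first 6 digits are (1, 0, 7, 16, 14, 5).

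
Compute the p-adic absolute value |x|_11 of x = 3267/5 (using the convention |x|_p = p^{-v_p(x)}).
|3267/5|_11 = 1/121

Step 1 — compute v_11(x) by factoring powers of 11 out of the numerator and denominator: v_11(3267/5) = 2. Step 2 — apply |x|_p = p^{-v_p(x)} = 11^{-2} = 1/121.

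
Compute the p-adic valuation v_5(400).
v_5(400) = 2

v_5(n) is the largest exponent k such that 5^k divides n. Factor out: 400 = 5^2 · 16. (Sign doesn't affect v_p.) So v_5(400) = 2.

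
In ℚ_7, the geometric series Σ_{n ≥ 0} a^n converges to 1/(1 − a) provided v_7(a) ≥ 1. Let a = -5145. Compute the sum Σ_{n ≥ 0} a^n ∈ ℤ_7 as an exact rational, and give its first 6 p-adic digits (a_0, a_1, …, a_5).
Σ a^n = 1/(1 − a) = 1/5146;  first 6 digits = (1, 0, 0, 6, 4, 6)

v_7(a) = 3 ≥ 1, so the series converges in ℤ_7 to 1/(1 − a) = 1/(1 − (-5145)) = 1/5146. Expand this rational in ℤ_7: compute digits iteratively via d_i = x_i mod 7, x_{i+1} = (x_i − d_i)/7. The first 6 digits are (1, 0, 0, 6, 4, 6).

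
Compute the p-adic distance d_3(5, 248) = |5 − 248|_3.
d_3(5, 248) = 1/243

Step 1 — x − y = 5 − 248 = -243. Step 2 — v_3(-243) = 5 (factor: -243 = −(3^5 · 1); the sign does not affect v_p). Step 3 — |x − y|_3 = 3^{-5} = 1/243.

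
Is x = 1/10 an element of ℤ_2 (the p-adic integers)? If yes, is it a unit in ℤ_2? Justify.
x ∉ ℤ_2 (v_2(x) = -1 < 0)

ℤ_2 = {x ∈ ℚ_2 : v_2(x) ≥ 0} and ℤ_2^× = {x ∈ ℤ_2 : v_2(x) = 0}. Here v_2(1/10) = v_2(num) − v_2(den) = -1; compare against these criteria.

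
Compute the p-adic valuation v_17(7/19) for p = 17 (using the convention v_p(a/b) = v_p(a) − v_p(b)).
v_17(7/19) = 0

Factor powers of 17 from the numerator and denominator of the reduced fraction: 7 = 17^0 · 7 and 19 = 17^0 · 19. Apply v_p(a/b) = v_p(a) − v_p(b): v_17(7/19) = 0 − 0 = 0.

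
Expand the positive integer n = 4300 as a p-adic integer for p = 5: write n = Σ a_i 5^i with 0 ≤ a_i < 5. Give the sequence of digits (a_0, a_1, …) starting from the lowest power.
(a_0, a_1, …) = (0, 0, 2, 4, 1, 1)

Repeated division by 5 gives the digits low-to-high: 4300 = 2·5^2 + 4·5^3 + 1·5^4 + 1·5^5. Digit sequence: (0, 0, 2, 4, 1, 1).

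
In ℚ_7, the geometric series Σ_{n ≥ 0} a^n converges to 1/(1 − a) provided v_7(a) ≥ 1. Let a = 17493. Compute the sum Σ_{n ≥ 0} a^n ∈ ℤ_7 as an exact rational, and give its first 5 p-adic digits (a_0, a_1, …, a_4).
Σ a^n = 1/(1 − a) = -1/17492;  first 5 digits = (1, 0, 0, 2, 0)

v_7(a) = 3 ≥ 1, so the series converges in ℤ_7 to 1/(1 − a) = 1/(1 − 17493) = -1/17492. Expand this rational in ℤ_7: compute digits iteratively via d_i = x_i mod 7, x_{i+1} = (x_i − d_i)/7. The first 5 digits are (1, 0, 0, 2, 0).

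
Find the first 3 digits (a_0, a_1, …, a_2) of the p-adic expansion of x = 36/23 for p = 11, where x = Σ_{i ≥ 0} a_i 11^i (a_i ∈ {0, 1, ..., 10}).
(a_0, …, a_2) = (3, 8, 5)

v_11(36/23) = 0 (numerator and denominator both coprime to 11), so x ∈ ℤ_11^×. Compute digits iteratively via a_i = x_i mod 11, x_{i+1} = (x_i − a_i)/11, with x_0 = x:
  x_0 = 36/23;  a_0 = 3;  x_1 = (x_0 − 3)/11 = -3/23
  x_1 = -3/23;  a_1 = 8;  x_2 = (x_1 − 8)/11 = -17/23
  x_2 = -17/23;  a_2 = 5;  x_3 = (x_2 − 5)/11 = -12/23
Digits: (3, 8, 5).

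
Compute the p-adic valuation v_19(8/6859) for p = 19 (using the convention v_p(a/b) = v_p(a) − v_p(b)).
v_19(8/6859) = -3

Factor powers of 19 from the numerator and denominator of the reduced fraction: 8 = 19^0 · 8 and 6859 = 19^3 · 1. Apply v_p(a/b) = v_p(a) − v_p(b): v_19(8/6859) = 0 − 3 = -3.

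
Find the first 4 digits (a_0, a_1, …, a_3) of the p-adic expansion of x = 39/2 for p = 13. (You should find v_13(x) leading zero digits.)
(a_0, …, a_3) = (0, 8, 6, 6)

v_13(39/2) = 1, so a_0 = ... = a_0 = 0. Factor out: x = 13^1 · u with u = 3/2 a unit in ℤ_13. Expand u iteratively via a_{v+i} = u_i mod 13, u_{i+1} = (u_i − a_{v+i})/13:
  u_0 = 3/2;  a_1 = 8;  u_1 = (u_0 − 8)/13 = -1/2
  u_1 = -1/2;  a_2 = 6;  u_2 = (u_1 − 6)/13 = -1/2
  u_2 = -1/2;  a_3 = 6;  u_3 = (u_2 − 6)/13 = -1/2
Digits: (0, 8, 6, 6).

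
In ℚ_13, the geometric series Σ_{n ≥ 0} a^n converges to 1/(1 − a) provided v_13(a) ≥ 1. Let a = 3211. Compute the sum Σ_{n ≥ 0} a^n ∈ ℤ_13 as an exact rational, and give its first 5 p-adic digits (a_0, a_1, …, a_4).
Σ a^n = 1/(1 − a) = -1/3210;  first 5 digits = (1, 0, 6, 1, 10)

v_13(a) = 2 ≥ 1, so the series converges in ℤ_13 to 1/(1 − a) = 1/(1 − 3211) = -1/3210. Expand this rational in ℤ_13: compute digits iteratively via d_i = x_i mod 13, x_{i+1} = (x_i − d_i)/13. The first 5 digits are (1, 0, 6, 1, 10).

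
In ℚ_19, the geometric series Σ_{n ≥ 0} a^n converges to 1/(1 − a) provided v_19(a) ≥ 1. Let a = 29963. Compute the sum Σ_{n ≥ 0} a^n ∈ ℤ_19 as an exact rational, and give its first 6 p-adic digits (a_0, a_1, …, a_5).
Σ a^n = 1/(1 − a) = -1/29962;  first 6 digits = (1, 0, 7, 4, 11, 1)

v_19(a) = 2 ≥ 1, so the series converges in ℤ_19 to 1/(1 − a) = 1/(1 − 29963) = -1/29962. Expand this rational in ℤ_19: compute digits iteratively via d_i = x_i mod 19, x_{i+1} = (x_i − d_i)/19. The first 6 digits are (1, 0, 7, 4, 11, 1).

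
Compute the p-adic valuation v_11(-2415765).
v_11(-2415765) = 5

v_11(n) is the largest exponent k such that 11^k divides n. Factor out: -2415765 = -11^5 · 15. (Sign doesn't affect v_p.) So v_11(-2415765) = 5.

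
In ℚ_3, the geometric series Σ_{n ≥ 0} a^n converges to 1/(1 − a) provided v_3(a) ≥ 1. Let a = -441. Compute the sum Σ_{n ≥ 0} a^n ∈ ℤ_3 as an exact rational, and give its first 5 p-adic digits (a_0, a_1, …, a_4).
Σ a^n = 1/(1 − a) = 1/442;  first 5 digits = (1, 0, 2, 1, 1)

v_3(a) = 2 ≥ 1, so the series converges in ℤ_3 to 1/(1 − a) = 1/(1 − (-441)) = 1/442. Expand this rational in ℤ_3: compute digits iteratively via d_i = x_i mod 3, x_{i+1} = (x_i − d_i)/3. The first 5 digits are (1, 0, 2, 1, 1).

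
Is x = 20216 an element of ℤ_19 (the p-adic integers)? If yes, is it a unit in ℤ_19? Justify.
x ∈ ℤ_19 but not a unit; v_19(x) = 2 > 0

ℤ_19 = {x ∈ ℚ_19 : v_19(x) ≥ 0} and ℤ_19^× = {x ∈ ℤ_19 : v_19(x) = 0}. Here v_19(20216) = v_19(num) − v_19(den) = 2; compare against these criteria.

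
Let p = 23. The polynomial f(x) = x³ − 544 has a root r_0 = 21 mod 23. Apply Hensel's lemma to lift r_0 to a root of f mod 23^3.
r_2 = 1102 (mod 12167)

Hensel: r_{i+1} = r_i − f(r_i)/f′(r_i) mod 23^{i+2}, where f′(x) = 3x². Iterate:
  r_0 = 21 (mod 23)
  r_1 = 44 (mod 529)
  r_2 = 1102 (mod 12167)
Final: r = 1102 with f(r) ≡ 0 mod 23^3.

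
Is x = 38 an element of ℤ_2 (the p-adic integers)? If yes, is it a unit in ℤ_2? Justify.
x ∈ ℤ_2 but not a unit; v_2(x) = 1 > 0

ℤ_2 = {x ∈ ℚ_2 : v_2(x) ≥ 0} and ℤ_2^× = {x ∈ ℤ_2 : v_2(x) = 0}. Here v_2(38) = v_2(num) − v_2(den) = 1; compare against these criteria.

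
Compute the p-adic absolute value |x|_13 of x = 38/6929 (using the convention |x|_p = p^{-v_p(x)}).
|38/6929|_13 = 169

Step 1 — compute v_13(x) by factoring powers of 13 out of the numerator and denominator: v_13(38/6929) = -2. Step 2 — apply |x|_p = p^{-v_p(x)} = 13^{2} = 169.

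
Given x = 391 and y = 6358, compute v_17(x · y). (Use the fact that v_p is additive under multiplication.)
v_17(2485978) = 3

v_p(x) = 1 (factor: 391 = 17^1 · 23); v_p(y) = 2 (factor: 6358 = 17^2 · 22). Additivity: v_p(xy) = v_p(x) + v_p(y) = 1 + 2 = 3. (Direct check: xy = 2485978 = 17^3 · (506).)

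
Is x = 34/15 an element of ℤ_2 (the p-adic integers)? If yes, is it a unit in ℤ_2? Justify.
x ∈ ℤ_2 but not a unit; v_2(x) = 1 > 0

ℤ_2 = {x ∈ ℚ_2 : v_2(x) ≥ 0} and ℤ_2^× = {x ∈ ℤ_2 : v_2(x) = 0}. Here v_2(34/15) = v_2(num) − v_2(den) = 1; compare against these criteria.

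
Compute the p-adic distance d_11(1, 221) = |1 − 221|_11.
d_11(1, 221) = 1/11

Step 1 — x − y = 1 − 221 = -220. Step 2 — v_11(-220) = 1 (factor: -220 = −(11^1 · 20); the sign does not affect v_p). Step 3 — |x − y|_11 = 11^{-1} = 1/11.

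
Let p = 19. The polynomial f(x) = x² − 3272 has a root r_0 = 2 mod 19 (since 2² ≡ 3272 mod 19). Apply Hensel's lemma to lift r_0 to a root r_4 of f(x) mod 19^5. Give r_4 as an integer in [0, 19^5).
r_4 = 1553841 (mod 2476099)

Hensel's recurrence: r_{i+1} = r_i − f(r_i)·(f′(r_i))^{-1} mod 19^{i+2}, with f′(x) = 2x. Iterate:
  r_0 = 2 (mod 19)
  r_1 = 97 (mod 361)
  r_2 = 3707 (mod 6859)
  r_3 = 120310 (mod 130321)
  r_4 = 1553841 (mod 2476099)
Final: r_4 = 1553841, and one checks f(r_4) ≡ 0 mod 19^5.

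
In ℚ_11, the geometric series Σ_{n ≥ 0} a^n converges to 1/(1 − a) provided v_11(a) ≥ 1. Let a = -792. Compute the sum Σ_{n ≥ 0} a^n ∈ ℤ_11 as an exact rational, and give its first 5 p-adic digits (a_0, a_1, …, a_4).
Σ a^n = 1/(1 − a) = 1/793;  first 5 digits = (1, 5, 7, 1, 0)

v_11(a) = 1 ≥ 1, so the series converges in ℤ_11 to 1/(1 − a) = 1/(1 − (-792)) = 1/793. Expand this rational in ℤ_11: compute digits iteratively via d_i = x_i mod 11, x_{i+1} = (x_i − d_i)/11. The first 5 digits are (1, 5, 7, 1, 0).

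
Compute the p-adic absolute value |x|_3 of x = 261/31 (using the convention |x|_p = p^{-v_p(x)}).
|261/31|_3 = 1/9

Step 1 — compute v_3(x) by factoring powers of 3 out of the numerator and denominator: v_3(261/31) = 2. Step 2 — apply |x|_p = p^{-v_p(x)} = 3^{-2} = 1/9.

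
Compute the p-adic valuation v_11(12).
v_11(12) = 0

v_11(n) is the largest exponent k such that 11^k divides n. Factor out: 12 = 11^0 · 12. (Sign doesn't affect v_p.) So v_11(12) = 0.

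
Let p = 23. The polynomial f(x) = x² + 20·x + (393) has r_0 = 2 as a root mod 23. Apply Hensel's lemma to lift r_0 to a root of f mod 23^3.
r_2 = 1152 (mod 12167)

Hensel: r_{i+1} = r_i − f(r_i)·(f′(r_i))^{-1} mod 23^{i+2}, f′(x) = 2x + 20. Iterate:
  r_0 = 2 (mod 23)
  r_1 = 94 (mod 529)
  r_2 = 1152 (mod 12167)
Final: r = 1152 satisfies f(r) ≡ 0 mod 23^3.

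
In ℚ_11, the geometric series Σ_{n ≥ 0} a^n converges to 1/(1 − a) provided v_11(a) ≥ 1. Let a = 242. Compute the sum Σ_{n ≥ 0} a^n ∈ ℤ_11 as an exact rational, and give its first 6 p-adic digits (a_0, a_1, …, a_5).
Σ a^n = 1/(1 − a) = -1/241;  first 6 digits = (1, 0, 2, 0, 4, 0)

v_11(a) = 2 ≥ 1, so the series converges in ℤ_11 to 1/(1 − a) = 1/(1 − 242) = -1/241. Expand this rational in ℤ_11: compute digits iteratively via d_i = x_i mod 11, x_{i+1} = (x_i − d_i)/11. The first 6 digits are (1, 0, 2, 0, 4, 0).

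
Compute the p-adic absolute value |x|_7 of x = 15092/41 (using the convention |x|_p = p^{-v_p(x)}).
|15092/41|_7 = 1/343

Step 1 — compute v_7(x) by factoring powers of 7 out of the numerator and denominator: v_7(15092/41) = 3. Step 2 — apply |x|_p = p^{-v_p(x)} = 7^{-3} = 1/343.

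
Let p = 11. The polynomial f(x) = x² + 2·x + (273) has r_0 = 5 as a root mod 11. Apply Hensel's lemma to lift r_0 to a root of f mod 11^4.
r_3 = 10708 (mod 14641)

Hensel: r_{i+1} = r_i − f(r_i)·(f′(r_i))^{-1} mod 11^{i+2}, f′(x) = 2x + 2. Iterate:
  r_0 = 5 (mod 11)
  r_1 = 60 (mod 121)
  r_2 = 60 (mod 1331)
  r_3 = 10708 (mod 14641)
Final: r = 10708 satisfies f(r) ≡ 0 mod 11^4.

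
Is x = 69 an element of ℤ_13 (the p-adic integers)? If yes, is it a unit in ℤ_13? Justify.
x ∈ ℤ_13^× (unit); v_13(x) = 0

ℤ_13 = {x ∈ ℚ_13 : v_13(x) ≥ 0} and ℤ_13^× = {x ∈ ℤ_13 : v_13(x) = 0}. Here v_13(69) = v_13(num) − v_13(den) = 0; compare against these criteria.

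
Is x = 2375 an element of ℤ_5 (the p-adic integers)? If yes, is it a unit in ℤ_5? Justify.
x ∈ ℤ_5 but not a unit; v_5(x) = 3 > 0

ℤ_5 = {x ∈ ℚ_5 : v_5(x) ≥ 0} and ℤ_5^× = {x ∈ ℤ_5 : v_5(x) = 0}. Here v_5(2375) = v_5(num) − v_5(den) = 3; compare against these criteria.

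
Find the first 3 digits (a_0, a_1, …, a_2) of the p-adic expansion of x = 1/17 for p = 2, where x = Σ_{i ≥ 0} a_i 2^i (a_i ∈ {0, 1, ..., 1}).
(a_0, …, a_2) = (1, 0, 0)

v_2(1/17) = 0 (numerator and denominator both coprime to 2), so x ∈ ℤ_2^×. Compute digits iteratively via a_i = x_i mod 2, x_{i+1} = (x_i − a_i)/2, with x_0 = x:
  x_0 = 1/17;  a_0 = 1;  x_1 = (x_0 − 1)/2 = -8/17
  x_1 = -8/17;  a_1 = 0;  x_2 = (x_1 − 0)/2 = -4/17
  x_2 = -4/17;  a_2 = 0;  x_3 = (x_2 − 0)/2 = -2/17
Digits: (1, 0, 0).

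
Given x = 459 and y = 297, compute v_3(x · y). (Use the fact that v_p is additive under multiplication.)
v_3(136323) = 6

v_p(x) = 3 (factor: 459 = 3^3 · 17); v_p(y) = 3 (factor: 297 = 3^3 · 11). Additivity: v_p(xy) = v_p(x) + v_p(y) = 3 + 3 = 6. (Direct check: xy = 136323 = 3^6 · (187).)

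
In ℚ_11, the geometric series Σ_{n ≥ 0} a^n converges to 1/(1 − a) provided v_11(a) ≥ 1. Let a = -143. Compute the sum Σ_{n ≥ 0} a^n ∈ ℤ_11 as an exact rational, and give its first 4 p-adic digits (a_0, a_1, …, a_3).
Σ a^n = 1/(1 − a) = 1/144;  first 4 digits = (1, 9, 2, 7)

v_11(a) = 1 ≥ 1, so the series converges in ℤ_11 to 1/(1 − a) = 1/(1 − (-143)) = 1/144. Expand this rational in ℤ_11: compute digits iteratively via d_i = x_i mod 11, x_{i+1} = (x_i − d_i)/11. The first 4 digits are (1, 9, 2, 7).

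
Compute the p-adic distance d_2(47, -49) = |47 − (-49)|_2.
d_2(47, -49) = 1/32

Step 1 — x − y = 47 − (-49) = 96. Step 2 — v_2(96) = 5 (factor: 96 = (2^5 · 3); the sign does not affect v_p). Step 3 — |x − y|_2 = 2^{-5} = 1/32.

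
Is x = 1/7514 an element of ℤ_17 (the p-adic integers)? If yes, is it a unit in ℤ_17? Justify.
x ∉ ℤ_17 (v_17(x) = -2 < 0)

ℤ_17 = {x ∈ ℚ_17 : v_17(x) ≥ 0} and ℤ_17^× = {x ∈ ℤ_17 : v_17(x) = 0}. Here v_17(1/7514) = v_17(num) − v_17(den) = -2; compare against these criteria.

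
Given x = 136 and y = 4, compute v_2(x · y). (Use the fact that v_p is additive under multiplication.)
v_2(544) = 5

v_p(x) = 3 (factor: 136 = 2^3 · 17); v_p(y) = 2 (factor: 4 = 2^2 · 1). Additivity: v_p(xy) = v_p(x) + v_p(y) = 3 + 2 = 5. (Direct check: xy = 544 = 2^5 · (17).)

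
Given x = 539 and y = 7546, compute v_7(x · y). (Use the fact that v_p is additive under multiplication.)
v_7(4067294) = 5

v_p(x) = 2 (factor: 539 = 7^2 · 11); v_p(y) = 3 (factor: 7546 = 7^3 · 22). Additivity: v_p(xy) = v_p(x) + v_p(y) = 2 + 3 = 5. (Direct check: xy = 4067294 = 7^5 · (242).)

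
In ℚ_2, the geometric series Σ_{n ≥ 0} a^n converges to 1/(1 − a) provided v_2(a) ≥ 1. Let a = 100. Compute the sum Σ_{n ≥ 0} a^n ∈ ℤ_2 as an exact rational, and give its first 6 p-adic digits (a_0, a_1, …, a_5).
Σ a^n = 1/(1 − a) = -1/99;  first 6 digits = (1, 0, 1, 0, 1, 1)

v_2(a) = 2 ≥ 1, so the series converges in ℤ_2 to 1/(1 − a) = 1/(1 − 100) = -1/99. Expand this rational in ℤ_2: compute digits iteratively via d_i = x_i mod 2, x_{i+1} = (x_i − d_i)/2. The first 6 digits are (1, 0, 1, 0, 1, 1).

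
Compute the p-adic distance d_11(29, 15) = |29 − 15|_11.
d_11(29, 15) = 1

Step 1 — x − y = 29 − 15 = 14. Step 2 — v_11(14) = 0 (factor: 14 = (11^0 · 14); the sign does not affect v_p). Step 3 — |x − y|_11 = 11^{0} = 1.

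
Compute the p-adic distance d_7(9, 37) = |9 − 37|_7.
d_7(9, 37) = 1/7

Step 1 — x − y = 9 − 37 = -28. Step 2 — v_7(-28) = 1 (factor: -28 = −(7^1 · 4); the sign does not affect v_p). Step 3 — |x − y|_7 = 7^{-1} = 1/7.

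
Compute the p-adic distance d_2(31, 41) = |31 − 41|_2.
d_2(31, 41) = 1/2

Step 1 — x − y = 31 − 41 = -10. Step 2 — v_2(-10) = 1 (factor: -10 = −(2^1 · 5); the sign does not affect v_p). Step 3 — |x − y|_2 = 2^{-1} = 1/2.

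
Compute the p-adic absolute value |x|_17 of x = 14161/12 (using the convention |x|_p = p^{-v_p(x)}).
|14161/12|_17 = 1/289

Step 1 — compute v_17(x) by factoring powers of 17 out of the numerator and denominator: v_17(14161/12) = 2. Step 2 — apply |x|_p = p^{-v_p(x)} = 17^{-2} = 1/289.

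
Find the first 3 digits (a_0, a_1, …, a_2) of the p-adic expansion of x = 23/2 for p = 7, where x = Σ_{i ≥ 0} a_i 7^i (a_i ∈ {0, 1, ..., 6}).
(a_0, …, a_2) = (1, 5, 3)

v_7(23/2) = 0 (numerator and denominator both coprime to 7), so x ∈ ℤ_7^×. Compute digits iteratively via a_i = x_i mod 7, x_{i+1} = (x_i − a_i)/7, with x_0 = x:
  x_0 = 23/2;  a_0 = 1;  x_1 = (x_0 − 1)/7 = 3/2
  x_1 = 3/2;  a_1 = 5;  x_2 = (x_1 − 5)/7 = -1/2
  x_2 = -1/2;  a_2 = 3;  x_3 = (x_2 − 3)/7 = -1/2
Digits: (1, 5, 3).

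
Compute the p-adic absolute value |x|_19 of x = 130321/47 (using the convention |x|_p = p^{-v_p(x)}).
|130321/47|_19 = 1/130321

Step 1 — compute v_19(x) by factoring powers of 19 out of the numerator and denominator: v_19(130321/47) = 4. Step 2 — apply |x|_p = p^{-v_p(x)} = 19^{-4} = 1/130321.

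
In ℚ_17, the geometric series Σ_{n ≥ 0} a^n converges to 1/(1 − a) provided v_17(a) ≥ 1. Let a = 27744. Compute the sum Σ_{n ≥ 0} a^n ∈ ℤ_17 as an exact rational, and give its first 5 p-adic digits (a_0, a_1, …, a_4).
Σ a^n = 1/(1 − a) = -1/27743;  first 5 digits = (1, 0, 11, 5, 2)

v_17(a) = 2 ≥ 1, so the series converges in ℤ_17 to 1/(1 − a) = 1/(1 − 27744) = -1/27743. Expand this rational in ℤ_17: compute digits iteratively via d_i = x_i mod 17, x_{i+1} = (x_i − d_i)/17. The first 5 digits are (1, 0, 11, 5, 2).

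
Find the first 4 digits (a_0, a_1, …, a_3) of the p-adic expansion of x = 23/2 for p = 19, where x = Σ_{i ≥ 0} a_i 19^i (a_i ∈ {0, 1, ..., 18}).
(a_0, …, a_3) = (2, 10, 9, 9)

v_19(23/2) = 0 (numerator and denominator both coprime to 19), so x ∈ ℤ_19^×. Compute digits iteratively via a_i = x_i mod 19, x_{i+1} = (x_i − a_i)/19, with x_0 = x:
  x_0 = 23/2;  a_0 = 2;  x_1 = (x_0 − 2)/19 = 1/2
  x_1 = 1/2;  a_1 = 10;  x_2 = (x_1 − 10)/19 = -1/2
  x_2 = -1/2;  a_2 = 9;  x_3 = (x_2 − 9)/19 = -1/2
  x_3 = -1/2;  a_3 = 9;  x_4 = (x_3 − 9)/19 = -1/2
Digits: (2, 10, 9, 9).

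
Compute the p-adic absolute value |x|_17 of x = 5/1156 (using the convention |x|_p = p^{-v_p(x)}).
|5/1156|_17 = 289

Step 1 — compute v_17(x) by factoring powers of 17 out of the numerator and denominator: v_17(5/1156) = -2. Step 2 — apply |x|_p = p^{-v_p(x)} = 17^{2} = 289.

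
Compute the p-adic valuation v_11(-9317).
v_11(-9317) = 3

v_11(n) is the largest exponent k such that 11^k divides n. Factor out: -9317 = -11^3 · 7. (Sign doesn't affect v_p.) So v_11(-9317) = 3.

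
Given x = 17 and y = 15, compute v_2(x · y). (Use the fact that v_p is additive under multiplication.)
v_2(255) = 0

v_p(x) = 0 (factor: 17 = 2^0 · 17); v_p(y) = 0 (factor: 15 = 2^0 · 15). Additivity: v_p(xy) = v_p(x) + v_p(y) = 0 + 0 = 0. (Direct check: xy = 255 = 2^0 · (255).)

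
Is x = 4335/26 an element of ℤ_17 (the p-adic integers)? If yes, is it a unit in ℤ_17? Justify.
x ∈ ℤ_17 but not a unit; v_17(x) = 2 > 0

ℤ_17 = {x ∈ ℚ_17 : v_17(x) ≥ 0} and ℤ_17^× = {x ∈ ℤ_17 : v_17(x) = 0}. Here v_17(4335/26) = v_17(num) − v_17(den) = 2; compare against these criteria.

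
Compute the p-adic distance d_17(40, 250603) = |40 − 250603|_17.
d_17(40, 250603) = 1/83521

Step 1 — x − y = 40 − 250603 = -250563. Step 2 — v_17(-250563) = 4 (factor: -250563 = −(17^4 · 3); the sign does not affect v_p). Step 3 — |x − y|_17 = 17^{-4} = 1/83521.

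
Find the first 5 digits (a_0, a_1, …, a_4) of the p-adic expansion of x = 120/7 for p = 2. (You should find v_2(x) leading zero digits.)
(a_0, …, a_4) = (0, 0, 0, 1, 0)

v_2(120/7) = 3, so a_0 = ... = a_2 = 0. Factor out: x = 2^3 · u with u = 15/7 a unit in ℤ_2. Expand u iteratively via a_{v+i} = u_i mod 2, u_{i+1} = (u_i − a_{v+i})/2:
  u_0 = 15/7;  a_3 = 1;  u_1 = (u_0 − 1)/2 = 4/7
  u_1 = 4/7;  a_4 = 0;  u_2 = (u_1 − 0)/2 = 2/7
Digits: (0, 0, 0, 1, 0).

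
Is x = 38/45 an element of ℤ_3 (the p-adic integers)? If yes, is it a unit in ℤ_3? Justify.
x ∉ ℤ_3 (v_3(x) = -2 < 0)

ℤ_3 = {x ∈ ℚ_3 : v_3(x) ≥ 0} and ℤ_3^× = {x ∈ ℤ_3 : v_3(x) = 0}. Here v_3(38/45) = v_3(num) − v_3(den) = -2; compare against these criteria.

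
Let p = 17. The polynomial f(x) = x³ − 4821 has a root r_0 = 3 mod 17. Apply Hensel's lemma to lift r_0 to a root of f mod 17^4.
r_3 = 20828 (mod 83521)

Hensel: r_{i+1} = r_i − f(r_i)/f′(r_i) mod 17^{i+2}, where f′(x) = 3x². Iterate:
  r_0 = 3 (mod 17)
  r_1 = 20 (mod 289)
  r_2 = 1176 (mod 4913)
  r_3 = 20828 (mod 83521)
Final: r = 20828 with f(r) ≡ 0 mod 17^4.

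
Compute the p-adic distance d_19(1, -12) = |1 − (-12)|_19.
d_19(1, -12) = 1

Step 1 — x − y = 1 − (-12) = 13. Step 2 — v_19(13) = 0 (factor: 13 = (19^0 · 13); the sign does not affect v_p). Step 3 — |x − y|_19 = 19^{0} = 1.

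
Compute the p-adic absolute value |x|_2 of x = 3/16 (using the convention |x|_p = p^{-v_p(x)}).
|3/16|_2 = 16

Step 1 — compute v_2(x) by factoring powers of 2 out of the numerator and denominator: v_2(3/16) = -4. Step 2 — apply |x|_p = p^{-v_p(x)} = 2^{4} = 16.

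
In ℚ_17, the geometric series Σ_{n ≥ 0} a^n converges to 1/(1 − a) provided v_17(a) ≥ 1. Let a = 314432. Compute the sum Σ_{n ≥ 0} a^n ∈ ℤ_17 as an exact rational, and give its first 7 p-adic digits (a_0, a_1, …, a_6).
Σ a^n = 1/(1 − a) = -1/314431;  first 7 digits = (1, 0, 0, 13, 3, 0, 16)

v_17(a) = 3 ≥ 1, so the series converges in ℤ_17 to 1/(1 − a) = 1/(1 − 314432) = -1/314431. Expand this rational in ℤ_17: compute digits iteratively via d_i = x_i mod 17, x_{i+1} = (x_i − d_i)/17. The first 7 digits are (1, 0, 0, 13, 3, 0, 16).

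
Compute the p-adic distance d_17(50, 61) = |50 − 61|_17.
d_17(50, 61) = 1

Step 1 — x − y = 50 − 61 = -11. Step 2 — v_17(-11) = 0 (factor: -11 = −(17^0 · 11); the sign does not affect v_p). Step 3 — |x − y|_17 = 17^{0} = 1.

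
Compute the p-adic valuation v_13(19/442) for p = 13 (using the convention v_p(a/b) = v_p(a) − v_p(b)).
v_13(19/442) = -1

Factor powers of 13 from the numerator and denominator of the reduced fraction: 19 = 13^0 · 19 and 442 = 13^1 · 34. Apply v_p(a/b) = v_p(a) − v_p(b): v_13(19/442) = 0 − 1 = -1.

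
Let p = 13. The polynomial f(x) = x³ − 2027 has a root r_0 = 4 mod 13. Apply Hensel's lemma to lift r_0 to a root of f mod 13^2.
r_1 = 147 (mod 169)

Hensel: r_{i+1} = r_i − f(r_i)/f′(r_i) mod 13^{i+2}, where f′(x) = 3x². Iterate:
  r_0 = 4 (mod 13)
  r_1 = 147 (mod 169)
Final: r = 147 with f(r) ≡ 0 mod 13^2.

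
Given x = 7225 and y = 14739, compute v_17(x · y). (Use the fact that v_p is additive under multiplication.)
v_17(106489275) = 5

v_p(x) = 2 (factor: 7225 = 17^2 · 25); v_p(y) = 3 (factor: 14739 = 17^3 · 3). Additivity: v_p(xy) = v_p(x) + v_p(y) = 2 + 3 = 5. (Direct check: xy = 106489275 = 17^5 · (75).)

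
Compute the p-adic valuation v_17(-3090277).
v_17(-3090277) = 4

v_17(n) is the largest exponent k such that 17^k divides n. Factor out: -3090277 = -17^4 · 37. (Sign doesn't affect v_p.) So v_17(-3090277) = 4.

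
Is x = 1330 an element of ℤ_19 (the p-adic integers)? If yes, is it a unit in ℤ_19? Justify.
x ∈ ℤ_19 but not a unit; v_19(x) = 1 > 0

ℤ_19 = {x ∈ ℚ_19 : v_19(x) ≥ 0} and ℤ_19^× = {x ∈ ℤ_19 : v_19(x) = 0}. Here v_19(1330) = v_19(num) − v_19(den) = 1; compare against these criteria.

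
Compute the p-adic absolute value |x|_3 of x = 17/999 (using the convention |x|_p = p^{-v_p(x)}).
|17/999|_3 = 27

Step 1 — compute v_3(x) by factoring powers of 3 out of the numerator and denominator: v_3(17/999) = -3. Step 2 — apply |x|_p = p^{-v_p(x)} = 3^{3} = 27.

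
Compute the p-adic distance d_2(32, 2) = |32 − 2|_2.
d_2(32, 2) = 1/2

Step 1 — x − y = 32 − 2 = 30. Step 2 — v_2(30) = 1 (factor: 30 = (2^1 · 15); the sign does not affect v_p). Step 3 — |x − y|_2 = 2^{-1} = 1/2.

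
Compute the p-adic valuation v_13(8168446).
v_13(8168446) = 5

v_13(n) is the largest exponent k such that 13^k divides n. Factor out: 8168446 = 13^5 · 22. (Sign doesn't affect v_p.) So v_13(8168446) = 5.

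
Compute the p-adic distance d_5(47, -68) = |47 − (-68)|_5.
d_5(47, -68) = 1/5

Step 1 — x − y = 47 − (-68) = 115. Step 2 — v_5(115) = 1 (factor: 115 = (5^1 · 23); the sign does not affect v_p). Step 3 — |x − y|_5 = 5^{-1} = 1/5.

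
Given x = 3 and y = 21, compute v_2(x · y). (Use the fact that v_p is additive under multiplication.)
v_2(63) = 0

v_p(x) = 0 (factor: 3 = 2^0 · 3); v_p(y) = 0 (factor: 21 = 2^0 · 21). Additivity: v_p(xy) = v_p(x) + v_p(y) = 0 + 0 = 0. (Direct check: xy = 63 = 2^0 · (63).)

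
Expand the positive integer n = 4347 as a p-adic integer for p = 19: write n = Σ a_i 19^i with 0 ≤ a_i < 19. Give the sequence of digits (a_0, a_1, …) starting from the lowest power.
(a_0, a_1, …) = (15, 0, 12)

Repeated division by 19 gives the digits low-to-high: 4347 = 15 + 12·19^2. Digit sequence: (15, 0, 12).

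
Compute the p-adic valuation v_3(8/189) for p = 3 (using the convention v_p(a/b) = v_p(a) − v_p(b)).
v_3(8/189) = -3

Factor powers of 3 from the numerator and denominator of the reduced fraction: 8 = 3^0 · 8 and 189 = 3^3 · 7. Apply v_p(a/b) = v_p(a) − v_p(b): v_3(8/189) = 0 − 3 = -3.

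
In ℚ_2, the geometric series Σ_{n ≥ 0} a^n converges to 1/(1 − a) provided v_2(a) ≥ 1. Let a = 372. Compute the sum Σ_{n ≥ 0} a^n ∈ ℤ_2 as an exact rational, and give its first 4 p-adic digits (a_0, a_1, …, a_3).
Σ a^n = 1/(1 − a) = -1/371;  first 4 digits = (1, 0, 1, 0)

v_2(a) = 2 ≥ 1, so the series converges in ℤ_2 to 1/(1 − a) = 1/(1 − 372) = -1/371. Expand this rational in ℤ_2: compute digits iteratively via d_i = x_i mod 2, x_{i+1} = (x_i − d_i)/2. The first 4 digits are (1, 0, 1, 0).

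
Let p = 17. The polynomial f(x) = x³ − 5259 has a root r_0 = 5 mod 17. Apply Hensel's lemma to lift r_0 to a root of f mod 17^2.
r_1 = 243 (mod 289)

Hensel: r_{i+1} = r_i − f(r_i)/f′(r_i) mod 17^{i+2}, where f′(x) = 3x². Iterate:
  r_0 = 5 (mod 17)
  r_1 = 243 (mod 289)
Final: r = 243 with f(r) ≡ 0 mod 17^2.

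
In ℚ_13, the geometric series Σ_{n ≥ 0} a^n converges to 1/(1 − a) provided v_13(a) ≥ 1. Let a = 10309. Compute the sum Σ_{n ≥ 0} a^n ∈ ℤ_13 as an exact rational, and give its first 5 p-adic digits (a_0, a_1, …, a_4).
Σ a^n = 1/(1 − a) = -1/10308;  first 5 digits = (1, 0, 9, 4, 3)

v_13(a) = 2 ≥ 1, so the series converges in ℤ_13 to 1/(1 − a) = 1/(1 − 10309) = -1/10308. Expand this rational in ℤ_13: compute digits iteratively via d_i = x_i mod 13, x_{i+1} = (x_i − d_i)/13. The first 5 digits are (1, 0, 9, 4, 3).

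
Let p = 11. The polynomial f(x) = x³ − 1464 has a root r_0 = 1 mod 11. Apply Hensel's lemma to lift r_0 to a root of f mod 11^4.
r_3 = 8757 (mod 14641)

Hensel: r_{i+1} = r_i − f(r_i)/f′(r_i) mod 11^{i+2}, where f′(x) = 3x². Iterate:
  r_0 = 1 (mod 11)
  r_1 = 45 (mod 121)
  r_2 = 771 (mod 1331)
  r_3 = 8757 (mod 14641)
Final: r = 8757 with f(r) ≡ 0 mod 11^4.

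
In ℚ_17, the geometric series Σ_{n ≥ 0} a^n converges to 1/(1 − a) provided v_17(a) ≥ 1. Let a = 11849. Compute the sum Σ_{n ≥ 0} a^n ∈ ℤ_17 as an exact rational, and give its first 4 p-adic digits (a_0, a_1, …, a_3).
Σ a^n = 1/(1 − a) = -1/11848;  first 4 digits = (1, 0, 7, 2)

v_17(a) = 2 ≥ 1, so the series converges in ℤ_17 to 1/(1 − a) = 1/(1 − 11849) = -1/11848. Expand this rational in ℤ_17: compute digits iteratively via d_i = x_i mod 17, x_{i+1} = (x_i − d_i)/17. The first 4 digits are (1, 0, 7, 2).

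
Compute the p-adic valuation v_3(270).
v_3(270) = 3

v_3(n) is the largest exponent k such that 3^k divides n. Factor out: 270 = 3^3 · 10. (Sign doesn't affect v_p.) So v_3(270) = 3.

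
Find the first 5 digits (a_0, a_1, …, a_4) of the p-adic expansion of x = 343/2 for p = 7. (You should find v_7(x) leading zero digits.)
(a_0, …, a_4) = (0, 0, 0, 4, 3)

v_7(343/2) = 3, so a_0 = ... = a_2 = 0. Factor out: x = 7^3 · u with u = 1/2 a unit in ℤ_7. Expand u iteratively via a_{v+i} = u_i mod 7, u_{i+1} = (u_i − a_{v+i})/7:
  u_0 = 1/2;  a_3 = 4;  u_1 = (u_0 − 4)/7 = -1/2
  u_1 = -1/2;  a_4 = 3;  u_2 = (u_1 − 3)/7 = -1/2
Digits: (0, 0, 0, 4, 3).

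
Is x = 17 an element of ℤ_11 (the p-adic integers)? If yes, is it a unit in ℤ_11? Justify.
x ∈ ℤ_11^× (unit); v_11(x) = 0

ℤ_11 = {x ∈ ℚ_11 : v_11(x) ≥ 0} and ℤ_11^× = {x ∈ ℤ_11 : v_11(x) = 0}. Here v_11(17) = v_11(num) − v_11(den) = 0; compare against these criteria.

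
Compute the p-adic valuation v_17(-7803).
v_17(-7803) = 2

v_17(n) is the largest exponent k such that 17^k divides n. Factor out: -7803 = -17^2 · 27. (Sign doesn't affect v_p.) So v_17(-7803) = 2.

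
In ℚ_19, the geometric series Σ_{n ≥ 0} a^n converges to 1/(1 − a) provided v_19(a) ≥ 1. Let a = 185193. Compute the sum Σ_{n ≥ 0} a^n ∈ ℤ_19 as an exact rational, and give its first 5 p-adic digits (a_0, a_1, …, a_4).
Σ a^n = 1/(1 − a) = -1/185192;  first 5 digits = (1, 0, 0, 8, 1)

v_19(a) = 3 ≥ 1, so the series converges in ℤ_19 to 1/(1 − a) = 1/(1 − 185193) = -1/185192. Expand this rational in ℤ_19: compute digits iteratively via d_i = x_i mod 19, x_{i+1} = (x_i − d_i)/19. The first 5 digits are (1, 0, 0, 8, 1).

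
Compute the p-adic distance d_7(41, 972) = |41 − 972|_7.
d_7(41, 972) = 1/49

Step 1 — x − y = 41 − 972 = -931. Step 2 — v_7(-931) = 2 (factor: -931 = −(7^2 · 19); the sign does not affect v_p). Step 3 — |x − y|_7 = 7^{-2} = 1/49.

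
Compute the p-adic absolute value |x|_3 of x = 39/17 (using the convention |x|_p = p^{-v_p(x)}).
|39/17|_3 = 1/3

Step 1 — compute v_3(x) by factoring powers of 3 out of the numerator and denominator: v_3(39/17) = 1. Step 2 — apply |x|_p = p^{-v_p(x)} = 3^{-1} = 1/3.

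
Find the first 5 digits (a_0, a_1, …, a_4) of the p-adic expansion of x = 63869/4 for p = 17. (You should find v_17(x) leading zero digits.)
(a_0, …, a_4) = (0, 0, 0, 16, 12)

v_17(63869/4) = 3, so a_0 = ... = a_2 = 0. Factor out: x = 17^3 · u with u = 13/4 a unit in ℤ_17. Expand u iteratively via a_{v+i} = u_i mod 17, u_{i+1} = (u_i − a_{v+i})/17:
  u_0 = 13/4;  a_3 = 16;  u_1 = (u_0 − 16)/17 = -3/4
  u_1 = -3/4;  a_4 = 12;  u_2 = (u_1 − 12)/17 = -3/4
Digits: (0, 0, 0, 16, 12).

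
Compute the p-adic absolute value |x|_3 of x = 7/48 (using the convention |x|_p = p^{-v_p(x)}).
|7/48|_3 = 3

Step 1 — compute v_3(x) by factoring powers of 3 out of the numerator and denominator: v_3(7/48) = -1. Step 2 — apply |x|_p = p^{-v_p(x)} = 3^{1} = 3.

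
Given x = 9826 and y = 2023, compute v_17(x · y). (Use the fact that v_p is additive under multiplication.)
v_17(19877998) = 5

v_p(x) = 3 (factor: 9826 = 17^3 · 2); v_p(y) = 2 (factor: 2023 = 17^2 · 7). Additivity: v_p(xy) = v_p(x) + v_p(y) = 3 + 2 = 5. (Direct check: xy = 19877998 = 17^5 · (14).)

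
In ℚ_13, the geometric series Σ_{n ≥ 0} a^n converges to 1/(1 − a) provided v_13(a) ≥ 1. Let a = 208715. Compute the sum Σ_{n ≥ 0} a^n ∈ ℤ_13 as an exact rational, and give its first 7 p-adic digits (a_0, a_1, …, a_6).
Σ a^n = 1/(1 − a) = -1/208714;  first 7 digits = (1, 0, 0, 4, 7, 0, 3)

v_13(a) = 3 ≥ 1, so the series converges in ℤ_13 to 1/(1 − a) = 1/(1 − 208715) = -1/208714. Expand this rational in ℤ_13: compute digits iteratively via d_i = x_i mod 13, x_{i+1} = (x_i − d_i)/13. The first 7 digits are (1, 0, 0, 4, 7, 0, 3).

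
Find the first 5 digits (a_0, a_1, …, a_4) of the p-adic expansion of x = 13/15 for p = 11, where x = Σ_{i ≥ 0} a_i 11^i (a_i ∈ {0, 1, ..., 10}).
(a_0, …, a_4) = (6, 1, 5, 1, 5)

v_11(13/15) = 0 (numerator and denominator both coprime to 11), so x ∈ ℤ_11^×. Compute digits iteratively via a_i = x_i mod 11, x_{i+1} = (x_i − a_i)/11, with x_0 = x:
  x_0 = 13/15;  a_0 = 6;  x_1 = (x_0 − 6)/11 = -7/15
  x_1 = -7/15;  a_1 = 1;  x_2 = (x_1 − 1)/11 = -2/15
  x_2 = -2/15;  a_2 = 5;  x_3 = (x_2 − 5)/11 = -7/15
  x_3 = -7/15;  a_3 = 1;  x_4 = (x_3 − 1)/11 = -2/15
  x_4 = -2/15;  a_4 = 5;  x_5 = (x_4 − 5)/11 = -7/15
Digits: (6, 1, 5, 1, 5).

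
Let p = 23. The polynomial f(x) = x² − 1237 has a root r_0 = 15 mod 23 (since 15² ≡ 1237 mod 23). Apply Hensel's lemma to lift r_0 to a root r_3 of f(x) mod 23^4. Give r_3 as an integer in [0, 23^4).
r_3 = 258236 (mod 279841)

Hensel's recurrence: r_{i+1} = r_i − f(r_i)·(f′(r_i))^{-1} mod 23^{i+2}, with f′(x) = 2x. Iterate:
  r_0 = 15 (mod 23)
  r_1 = 84 (mod 529)
  r_2 = 2729 (mod 12167)
  r_3 = 258236 (mod 279841)
Final: r_3 = 258236, and one checks f(r_3) ≡ 0 mod 23^4.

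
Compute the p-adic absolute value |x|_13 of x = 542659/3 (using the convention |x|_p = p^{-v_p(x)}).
|542659/3|_13 = 1/28561

Step 1 — compute v_13(x) by factoring powers of 13 out of the numerator and denominator: v_13(542659/3) = 4. Step 2 — apply |x|_p = p^{-v_p(x)} = 13^{-4} = 1/28561.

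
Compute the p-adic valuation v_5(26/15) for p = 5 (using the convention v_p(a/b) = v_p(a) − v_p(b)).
v_5(26/15) = -1

Factor powers of 5 from the numerator and denominator of the reduced fraction: 26 = 5^0 · 26 and 15 = 5^1 · 3. Apply v_p(a/b) = v_p(a) − v_p(b): v_5(26/15) = 0 − 1 = -1.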